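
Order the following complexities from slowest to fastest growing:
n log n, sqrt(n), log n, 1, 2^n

Ordered by growth rate: 1 < log n < sqrt(n) < n log n < 2^n.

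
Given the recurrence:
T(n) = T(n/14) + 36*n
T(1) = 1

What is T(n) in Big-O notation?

Geometric series: 36*n*(1 + 1/14 + 1/14^2 + ...) = O(n). T(n) = O(n).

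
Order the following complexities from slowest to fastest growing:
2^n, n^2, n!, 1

Ordered by growth rate: 1 < n^2 < 2^n < n!.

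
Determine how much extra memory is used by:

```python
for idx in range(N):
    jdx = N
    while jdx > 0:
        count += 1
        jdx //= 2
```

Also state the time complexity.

Space complexity: O(1).
Only a constant amount of auxiliary storage is used; nothing grows with n.
Time complexity: O(n log n).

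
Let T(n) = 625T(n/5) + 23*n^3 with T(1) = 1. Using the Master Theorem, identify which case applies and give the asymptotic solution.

a=625, b=5, f(n)=23*n^3.
log_5(625) = 4 > 3.
Since f(n) = O(n^3) is polynomially smaller than n^4, Case 1 applies.
T(n) = Theta(n^4).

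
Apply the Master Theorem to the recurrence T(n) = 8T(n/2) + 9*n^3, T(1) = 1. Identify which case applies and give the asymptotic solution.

a=8, b=2, f(n)=9*n^3.
log_2(8) = 3, so n^(log_b(a)) = n^3.
f(n) = Theta(n^3), so Case 2 applies.
T(n) = Theta(n^3 log n).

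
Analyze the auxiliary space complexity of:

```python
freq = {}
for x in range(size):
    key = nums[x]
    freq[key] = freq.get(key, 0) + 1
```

Space complexity: O(n).
Auxiliary storage grows linearly with the input size n in the worst case.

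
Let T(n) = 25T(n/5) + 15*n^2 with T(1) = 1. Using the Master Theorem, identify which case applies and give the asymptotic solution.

a=25, b=5, f(n)=15*n^2.
log_5(25) = 2, so n^(log_b(a)) = n^2.
f(n) = Theta(n^2), so Case 2 applies.
T(n) = Theta(n^2 log n).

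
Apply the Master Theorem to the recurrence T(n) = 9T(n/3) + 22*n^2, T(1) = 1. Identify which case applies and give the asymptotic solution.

a=9, b=3, f(n)=22*n^2.
log_3(9) = 2, so n^(log_b(a)) = n^2.
f(n) = Theta(n^2), so Case 2 applies.
T(n) = Theta(n^2 log n).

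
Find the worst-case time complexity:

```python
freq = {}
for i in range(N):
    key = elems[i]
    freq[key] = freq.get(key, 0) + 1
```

Time complexity: O(n).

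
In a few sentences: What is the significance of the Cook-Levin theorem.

The Cook-Levin theorem proves that SAT is NP-complete. It was the first problem shown to be NP-complete, establishing the foundation for proving other problems NP-complete via reductions from SAT.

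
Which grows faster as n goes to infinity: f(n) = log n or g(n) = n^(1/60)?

g(n) = n^(1/60) grows faster: any positive power of n dominates log n.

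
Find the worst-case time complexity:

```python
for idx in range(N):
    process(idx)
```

Time complexity: O(n).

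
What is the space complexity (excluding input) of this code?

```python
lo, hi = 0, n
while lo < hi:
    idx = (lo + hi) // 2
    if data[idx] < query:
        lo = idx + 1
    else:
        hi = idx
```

Space complexity: O(1).
Only a constant amount of auxiliary storage is used; nothing grows with n.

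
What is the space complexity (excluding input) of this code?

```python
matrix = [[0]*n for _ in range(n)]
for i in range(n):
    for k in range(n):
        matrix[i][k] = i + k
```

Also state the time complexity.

Space complexity: O(n^2).
A 2D structure of size n x n is allocated.
Time complexity: O(n^2).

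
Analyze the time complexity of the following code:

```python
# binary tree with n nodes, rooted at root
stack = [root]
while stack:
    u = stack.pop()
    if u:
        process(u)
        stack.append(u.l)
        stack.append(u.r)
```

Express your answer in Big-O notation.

Time complexity: O(n).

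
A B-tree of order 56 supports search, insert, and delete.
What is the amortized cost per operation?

B-tree of order 56 has height O(log_56 n). Each operation traverses the tree height. Splits during insert and merges during delete are O(1) each and occur at most once per level. Total cost per operation: O(log_56 n).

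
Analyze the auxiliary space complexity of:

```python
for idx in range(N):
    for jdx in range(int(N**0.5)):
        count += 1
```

Space complexity: O(1).
Only a constant amount of auxiliary storage is used; nothing grows with n.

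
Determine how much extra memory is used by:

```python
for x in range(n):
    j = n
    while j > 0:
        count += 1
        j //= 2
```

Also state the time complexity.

Space complexity: O(1).
Only a constant amount of auxiliary storage is used; nothing grows with n.
Time complexity: O(n log n).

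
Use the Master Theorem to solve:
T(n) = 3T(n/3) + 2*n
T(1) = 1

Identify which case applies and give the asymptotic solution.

a=3, b=3, f(n)=2*n.
log_3(3) = 1, so n^(log_b(a)) = n.
f(n) = Theta(n), so Case 2 applies.
T(n) = Theta(n log n).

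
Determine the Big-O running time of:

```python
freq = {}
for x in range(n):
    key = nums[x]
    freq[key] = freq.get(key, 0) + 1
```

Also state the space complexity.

Time complexity: O(n).
Space complexity: O(n).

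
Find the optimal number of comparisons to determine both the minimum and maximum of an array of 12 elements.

Naive approach: 22 comparisons (11 for max + 11 for min).
Optimal: Compare elements in pairs first (floor(n/2) = 6 comparisons), then find max among winners and min among losers (5 comparisons each).
Total: ceil(3n/2) - 2 = 16 comparisons. An adversary argument shows this is also a lower bound.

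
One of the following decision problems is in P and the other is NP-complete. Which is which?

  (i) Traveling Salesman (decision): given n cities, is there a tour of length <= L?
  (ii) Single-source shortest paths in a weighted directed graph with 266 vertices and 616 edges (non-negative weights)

(i) is NP-complete: reduces from Hamiltonian Cycle.
(ii) is P: Dijkstra's algorithm runs in O((V+E) log V).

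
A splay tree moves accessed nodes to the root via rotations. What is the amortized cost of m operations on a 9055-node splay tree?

Using a potential function Phi = sum of log(size of subtree) for each node, each splay operation has amortized cost O(log n) where n = 9055. Bad individual operations (O(n)) are offset by decreased potential.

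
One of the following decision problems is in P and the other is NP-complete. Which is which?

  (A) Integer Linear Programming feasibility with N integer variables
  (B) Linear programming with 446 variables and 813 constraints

(A) is NP-complete: ILP feasibility is NP-complete (LP relaxation is in P).
(B) is P: the ellipsoid and interior-point methods run in polynomial time.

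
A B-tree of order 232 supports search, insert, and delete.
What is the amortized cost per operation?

B-tree of order 232 has height O(log_232 n). Each operation traverses the tree height. Splits during insert and merges during delete are O(1) each and occur at most once per level. Total cost per operation: O(log_232 n).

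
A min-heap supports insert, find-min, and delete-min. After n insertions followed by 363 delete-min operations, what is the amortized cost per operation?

Insert takes O(log n) worst case. Delete-min takes O(log n). Over a sequence of n inserts and 363 delete-mins, total cost is O((n + 363) log n). Amortized per operation: O(log n).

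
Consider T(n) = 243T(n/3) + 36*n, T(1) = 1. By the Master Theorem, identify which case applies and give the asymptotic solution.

a=243, b=3, f(n)=36*n.
log_3(243) = 5 > 1.
Since f(n) = O(n^1) is polynomially smaller than n^5, Case 1 applies.
T(n) = Theta(n^5).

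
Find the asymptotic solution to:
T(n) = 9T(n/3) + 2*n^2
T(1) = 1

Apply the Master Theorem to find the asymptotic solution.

a=9, b=3, f(n)=2*n^2. log_3(9) = 2. Case 2: T(n) = O(n^2 log n).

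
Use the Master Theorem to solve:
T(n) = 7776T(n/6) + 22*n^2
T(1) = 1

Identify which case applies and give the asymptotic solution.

a=7776, b=6, f(n)=22*n^2.
log_6(7776) = 5 > 2.
Since f(n) = O(n^2) is polynomially smaller than n^5, Case 1 applies.
T(n) = Theta(n^5).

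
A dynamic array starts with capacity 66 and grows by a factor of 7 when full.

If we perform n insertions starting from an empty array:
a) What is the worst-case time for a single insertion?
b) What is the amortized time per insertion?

(a) Worst-case single insertion: O(n) -- when the array is full at capacity c, the resize copies all c elements, and c can be Theta(n).
(b) Resizes happen at sizes 66, 462, 3234, ... Total copy cost for n insertions: 66 + 462 + ... = O(n) (geometric series with ratio 1/7). Amortized cost per insertion: O(n)/n = O(1).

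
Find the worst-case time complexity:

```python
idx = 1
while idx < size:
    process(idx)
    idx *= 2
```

Time complexity: O(log n).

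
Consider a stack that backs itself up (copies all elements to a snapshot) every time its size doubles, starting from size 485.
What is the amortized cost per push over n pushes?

Backups occur at sizes 485, 970, 1940, ..., copying 485 + 970 + 1940 + ... <= 2n elements total (geometric series). Spread over n pushes, the amortized backup cost is O(1) per push.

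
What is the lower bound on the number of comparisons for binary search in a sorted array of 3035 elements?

With 3035 possible positions, we need at least ceil(log_2(3035)) = 12 comparisons. Each comparison splits the remaining candidates by at most half.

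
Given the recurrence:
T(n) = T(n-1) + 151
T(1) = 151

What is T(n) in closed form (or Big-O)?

Unrolling: T(n) = T(n-1) + 151 = T(n-2) + 2*151 = ... = T(1) + (n-1)*151 = 151 + (n-1)*151 = 151n.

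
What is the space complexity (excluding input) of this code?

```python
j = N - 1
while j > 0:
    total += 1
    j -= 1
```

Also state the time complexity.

Space complexity: O(1).
Only a constant amount of auxiliary storage is used; nothing grows with n.
Time complexity: O(n).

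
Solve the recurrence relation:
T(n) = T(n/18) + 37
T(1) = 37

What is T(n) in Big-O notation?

Each step divides n by 18 and adds 37. After log_18(n) steps, T(n) = O(log n).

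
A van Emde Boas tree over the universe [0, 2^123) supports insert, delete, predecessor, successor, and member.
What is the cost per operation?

vEB recursively partitions [0, 10633823966279326983230456482242756608) into sqrt(u) clusters of size sqrt(u). Each operation recurses into either one cluster or the summary, never both: T(u) = T(sqrt(u)) + O(1) => T(u) = O(log log u) = O(log 123). This is worst-case, not just amortized.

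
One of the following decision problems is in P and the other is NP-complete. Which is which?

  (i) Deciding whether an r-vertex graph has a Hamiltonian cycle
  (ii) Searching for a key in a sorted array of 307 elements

(i) is NP-complete: one of Karp's 21 NP-complete problems.
(ii) is P: binary search runs in O(log n).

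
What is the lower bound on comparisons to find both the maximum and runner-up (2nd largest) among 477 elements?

Lower bound: finding the max needs 477-1 comparisons. By an adversary weight-doubling argument, the maximum element must personally win at least ceil(log_2(477)) = 9 comparisons in any correct algorithm. The 2nd largest is among those 9 direct losers, and distinguishing it requires 9-1 more comparisons. Total >= 477-1 + 9-1 = 484. A balanced tournament achieves this bound exactly.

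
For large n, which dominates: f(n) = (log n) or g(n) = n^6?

g(n) = n^6 grows faster: any positive polynomial dominates any polylog.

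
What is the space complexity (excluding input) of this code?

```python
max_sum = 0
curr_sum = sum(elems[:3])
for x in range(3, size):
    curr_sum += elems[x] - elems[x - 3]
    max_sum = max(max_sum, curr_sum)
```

Space complexity: O(1).
Only a constant amount of auxiliary storage is used; nothing grows with n.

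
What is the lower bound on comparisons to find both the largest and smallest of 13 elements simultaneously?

Pair elements first (floor(13/2) comparisons), then find max among winners and min among losers. Total: ceil(3*13/2) - 2 = 18 comparisons.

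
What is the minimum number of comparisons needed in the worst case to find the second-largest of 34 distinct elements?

Lower bound: finding the max needs 34-1 comparisons. By the adversary weight-doubling argument, the max must personally win >= ceil(log_2(34)) = 6 comparisons; the 2nd-largest is among those 6 losers, needing 6-1 more comparisons. Total >= 34-1 + 6-1 = 38. A balanced knockout tournament achieves this.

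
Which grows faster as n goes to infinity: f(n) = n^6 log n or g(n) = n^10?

g(n) = n^10 grows faster: n^10 / (n^6 log n) = n^4/log n -> infinity.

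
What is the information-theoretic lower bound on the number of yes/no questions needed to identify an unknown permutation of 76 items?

There are 76! = 1885494701666050254987932260861146558230394535379329335672487982961844043495537923117729972224000000000000000000 permutations. Each yes/no question gives at most 1 bit, so at least ceil(log_2(1885494701666050254987932260861146558230394535379329335672487982961844043495537923117729972224000000000000000000)) = 370 questions are needed.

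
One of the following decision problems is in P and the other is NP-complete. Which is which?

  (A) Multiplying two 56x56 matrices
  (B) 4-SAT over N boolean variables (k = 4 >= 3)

(A) is P: the schoolbook algorithm runs in O(n^3).
(B) is NP-complete: 3-SAT is NP-complete (Cook-Levin); k-SAT for k>=3 reduces from 3-SAT.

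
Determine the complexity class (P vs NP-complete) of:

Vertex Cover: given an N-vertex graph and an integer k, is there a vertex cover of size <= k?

This problem is NP-complete: one of Karp's 21 NP-complete problems (with k part of the input; for any fixed constant k it is in P).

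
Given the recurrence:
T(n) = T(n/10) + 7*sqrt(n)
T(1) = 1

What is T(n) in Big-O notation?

Each level contributes sqrt(n/10^k). Geometric series with ratio 1/sqrt(10) < 1 sums to O(sqrt(n)).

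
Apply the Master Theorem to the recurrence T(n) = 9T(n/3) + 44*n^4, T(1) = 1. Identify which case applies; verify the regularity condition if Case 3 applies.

a=9, b=3, f(n)=44*n^4.
log_3(9) = 2 < 4.
f(n) = Omega(n^(2+epsilon)) for some epsilon > 0, so Case 3 is the candidate.
Regularity: a*f(n/b) = 9*44*(n/3)^4 = (9/81)*44*n^4 <= c*f(n) with c = 9/81 < 1. Satisfied.
Case 3: T(n) = Theta(n^4).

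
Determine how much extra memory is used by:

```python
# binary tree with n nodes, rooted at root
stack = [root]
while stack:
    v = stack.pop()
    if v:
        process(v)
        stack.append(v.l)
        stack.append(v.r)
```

Space complexity: O(n).
Auxiliary storage grows linearly with the input size n in the worst case.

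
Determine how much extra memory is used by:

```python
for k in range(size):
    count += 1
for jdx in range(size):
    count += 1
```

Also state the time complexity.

Space complexity: O(1).
Only a constant amount of auxiliary storage is used; nothing grows with n.
Time complexity: O(n).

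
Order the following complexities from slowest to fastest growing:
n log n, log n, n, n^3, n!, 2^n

Ordered by growth rate: log n < n < n log n < n^3 < 2^n < n!.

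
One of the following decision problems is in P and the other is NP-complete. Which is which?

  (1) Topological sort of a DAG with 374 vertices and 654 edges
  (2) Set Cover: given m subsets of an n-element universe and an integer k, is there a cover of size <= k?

(1) is P: DFS-based topological sort runs in O(V+E).
(2) is NP-complete: one of Karp's 21 NP-complete problems (with k part of the input).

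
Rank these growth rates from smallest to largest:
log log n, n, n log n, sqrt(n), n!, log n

Ordered by growth rate: log log n < log n < sqrt(n) < n < n log n < n!.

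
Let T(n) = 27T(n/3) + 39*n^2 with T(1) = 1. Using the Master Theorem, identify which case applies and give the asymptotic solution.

a=27, b=3, f(n)=39*n^2.
log_3(27) = 3 > 2.
Since f(n) = O(n^2) is polynomially smaller than n^3, Case 1 applies.
T(n) = Theta(n^3).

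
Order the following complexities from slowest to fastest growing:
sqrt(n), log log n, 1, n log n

Ordered by growth rate: 1 < log log n < sqrt(n) < n log n.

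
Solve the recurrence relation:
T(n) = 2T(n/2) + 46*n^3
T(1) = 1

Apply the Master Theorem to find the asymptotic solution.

a=2, b=2, f(n)=46*n^3. log_2(2) = 1 < 3. Case 3: T(n) = O(n^3).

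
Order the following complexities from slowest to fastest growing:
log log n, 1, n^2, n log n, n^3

Ordered by growth rate: 1 < log log n < n log n < n^2 < n^3.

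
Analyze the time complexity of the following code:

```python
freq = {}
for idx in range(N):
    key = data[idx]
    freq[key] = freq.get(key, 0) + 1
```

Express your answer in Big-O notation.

Time complexity: O(n).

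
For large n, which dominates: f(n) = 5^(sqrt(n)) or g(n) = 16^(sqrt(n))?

g(n) = 16^(sqrt(n)) grows faster: ratio is (16/5)^(sqrt(n)) -> infinity since 16/5 > 1.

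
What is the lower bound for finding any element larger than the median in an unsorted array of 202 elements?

To find an element larger than the median of 202 elements, we must see Omega(n) elements. Without seeing enough elements, an adversary can make any unseen element the median.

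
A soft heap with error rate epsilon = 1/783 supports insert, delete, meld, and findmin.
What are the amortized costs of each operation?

Soft heaps (Chazelle) allow up to an epsilon = 1/783 fraction of elements to have corrupted (raised) keys. Insert is O(log(1/epsilon)) = O(log 783) amortized -- the structure maintains heap-ordered binary trees of rank bounded by O(log(1/epsilon)). Meld concatenates root lists: O(1) amortized. Delete and findmin are O(1) amortized.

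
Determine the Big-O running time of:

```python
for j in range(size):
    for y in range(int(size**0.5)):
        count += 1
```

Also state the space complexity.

Time complexity: O(n * sqrt(n)).
Space complexity: O(1).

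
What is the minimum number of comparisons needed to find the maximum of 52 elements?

Finding the maximum requires 51 comparisons. Each comparison eliminates exactly one candidate. With 52 candidates, we need 51 eliminations.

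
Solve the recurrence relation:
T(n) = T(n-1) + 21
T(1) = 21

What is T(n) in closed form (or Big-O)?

Unrolling: T(n) = T(n-1) + 21 = T(n-2) + 2*21 = ... = T(1) + (n-1)*21 = 21 + (n-1)*21 = 21n.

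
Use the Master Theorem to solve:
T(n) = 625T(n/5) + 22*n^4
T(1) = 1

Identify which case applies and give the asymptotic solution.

a=625, b=5, f(n)=22*n^4.
log_5(625) = 4, so n^(log_b(a)) = n^4.
f(n) = Theta(n^4), so Case 2 applies.
T(n) = Theta(n^4 log n).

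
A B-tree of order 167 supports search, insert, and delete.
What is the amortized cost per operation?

B-tree of order 167 has height O(log_167 n). Each operation traverses the tree height. Splits during insert and merges during delete are O(1) each and occur at most once per level. Total cost per operation: O(log_167 n).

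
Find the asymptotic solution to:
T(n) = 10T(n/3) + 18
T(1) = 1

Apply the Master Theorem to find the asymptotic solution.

a=10, b=3, f(n)=18. log_3(10) = 2.096. Case 1 of Master Theorem: T(n) = O(n^2.096).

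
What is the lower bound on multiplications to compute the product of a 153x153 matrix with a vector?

A 153x153 matrix-vector product has 153 inner products of length 153. Output depends on all 153^2 = 23409 matrix entries. At least 23409 multiplications needed.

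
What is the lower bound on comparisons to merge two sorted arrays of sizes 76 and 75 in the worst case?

Adversary: with |76 - 75| <= 1 the inputs can be fully interleaved so that every adjacent pair in the merged output comes from different arrays. Then each of the 150 adjacent pairs must be directly compared, or the algorithm cannot determine their relative order. Standard merge meets this bound.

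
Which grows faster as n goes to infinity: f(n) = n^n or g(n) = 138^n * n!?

g(n) = 138^n * n! grows faster: by Stirling n! ~ sqrt(2 pi n)(n/e)^n, so 138^n n! / n^n ~ (138/e)^n sqrt(2 pi n) -> infinity since 138/e > 1.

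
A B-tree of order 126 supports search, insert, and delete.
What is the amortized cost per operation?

B-tree of order 126 has height O(log_126 n). Each operation traverses the tree height. Splits during insert and merges during delete are O(1) each and occur at most once per level. Total cost per operation: O(log_126 n).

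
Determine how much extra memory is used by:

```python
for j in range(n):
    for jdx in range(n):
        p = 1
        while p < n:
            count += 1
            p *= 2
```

Space complexity: O(1).
Only a constant amount of auxiliary storage is used; nothing grows with n.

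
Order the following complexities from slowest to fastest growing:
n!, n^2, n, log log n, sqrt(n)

Ordered by growth rate: log log n < sqrt(n) < n < n^2 < n!.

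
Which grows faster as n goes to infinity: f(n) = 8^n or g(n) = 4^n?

f(n) = 8^n grows faster: (8/4)^n -> infinity since 8/4 > 1.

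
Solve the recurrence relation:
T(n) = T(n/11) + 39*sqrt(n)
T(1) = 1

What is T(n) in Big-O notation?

Each level contributes sqrt(n/11^k). Geometric series with ratio 1/sqrt(11) < 1 sums to O(sqrt(n)).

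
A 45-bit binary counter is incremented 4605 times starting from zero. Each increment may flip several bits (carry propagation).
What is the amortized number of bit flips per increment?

Bit i flips on every 2^i-th increment, so over 4605 increments bit i flips floor(4605/2^i) times. Summing over i: total flips < 2 * 4605. Amortized: < 2 = O(1) per increment.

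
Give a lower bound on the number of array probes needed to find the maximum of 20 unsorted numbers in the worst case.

Adversary: any unprobed cell could hold a value larger than everything seen so far. If fewer than 20 cells are probed, the adversary places the max in an unprobed cell. So all 20 cells must be examined; together with 20-1 comparisons this is tight.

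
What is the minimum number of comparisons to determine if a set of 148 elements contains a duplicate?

Determining if 148 elements are all distinct requires Omega(n log n) comparisons in the comparison model. This follows from the element distinctness lower bound.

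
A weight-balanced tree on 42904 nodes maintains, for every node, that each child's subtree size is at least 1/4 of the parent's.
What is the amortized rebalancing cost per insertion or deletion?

With balance ratio 1/4, tree height is O(log_{4/1}(42904)) = O(log n). A rebalance at a node of size s costs O(s) but requires Omega(s) updates in that subtree to retrigger. Summed over the O(log n) ancestors of the touched leaf, amortized rebalancing is O(log n).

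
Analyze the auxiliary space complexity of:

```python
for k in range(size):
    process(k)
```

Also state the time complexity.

Space complexity: O(1).
Only a constant amount of auxiliary storage is used; nothing grows with n.
Time complexity: O(n).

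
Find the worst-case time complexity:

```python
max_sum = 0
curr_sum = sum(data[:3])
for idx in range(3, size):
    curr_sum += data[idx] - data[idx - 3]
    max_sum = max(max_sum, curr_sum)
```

Time complexity: O(n).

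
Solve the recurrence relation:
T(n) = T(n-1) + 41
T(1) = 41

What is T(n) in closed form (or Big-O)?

Unrolling: T(n) = T(n-1) + 41 = T(n-2) + 2*41 = ... = T(1) + (n-1)*41 = 41 + (n-1)*41 = 41n.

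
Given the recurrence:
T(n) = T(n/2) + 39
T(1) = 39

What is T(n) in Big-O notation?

Each step divides n by 2 and adds 39. After log_2(n) steps, T(n) = O(log n).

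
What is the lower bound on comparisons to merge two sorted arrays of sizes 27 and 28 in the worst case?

Adversary: with |27 - 28| <= 1 the inputs can be fully interleaved so that every adjacent pair in the merged output comes from different arrays. Then each of the 54 adjacent pairs must be directly compared, or the algorithm cannot determine their relative order. Standard merge meets this bound.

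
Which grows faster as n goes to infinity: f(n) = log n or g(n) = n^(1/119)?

g(n) = n^(1/119) grows faster: any positive power of n dominates log n.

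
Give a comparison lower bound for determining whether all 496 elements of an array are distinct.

In the algebraic decision-tree model, the YES region for element distinctness on 496 elements has 496! connected components (one per ordering). Ben-Or's theorem then gives a lower bound of Omega(log(n!)) = Omega(n log n).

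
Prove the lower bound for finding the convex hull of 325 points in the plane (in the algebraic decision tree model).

Reduction from sorting: given 325 numbers x_1,...,x_{325}, map x_i to the point (x_i, x_i^2) on the parabola y = x^2. All points are on the convex hull, and walking the hull gives them in sorted x-order. Since sorting requires Omega(n log n), so does planar convex hull.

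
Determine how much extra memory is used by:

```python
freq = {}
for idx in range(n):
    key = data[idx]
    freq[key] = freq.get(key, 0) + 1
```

Space complexity: O(n).
Auxiliary storage grows linearly with the input size n in the worst case.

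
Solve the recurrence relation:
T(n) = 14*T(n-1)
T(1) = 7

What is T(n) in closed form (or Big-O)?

Each step multiplies by 14. T(n) = T(1)*14^(n-1) = 7*14^(n-1).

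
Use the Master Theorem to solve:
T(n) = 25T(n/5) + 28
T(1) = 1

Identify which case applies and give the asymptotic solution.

a=25, b=5, f(n)=28.
log_5(25) = 2 > 0.
Since f(n) = O(n^0) is polynomially smaller than n^2, Case 1 applies.
T(n) = Theta(n^2).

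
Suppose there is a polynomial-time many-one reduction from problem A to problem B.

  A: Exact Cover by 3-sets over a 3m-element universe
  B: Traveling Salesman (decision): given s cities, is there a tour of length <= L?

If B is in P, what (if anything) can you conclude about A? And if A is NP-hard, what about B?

A poly-time reduction A <=_p B means any A-instance can be transformed to a B-instance in poly time.
If B is in P: compose the reduction with B's poly-time algorithm to solve A in poly time, so A is in P.
If A is NP-hard: every NP problem reduces to A, which reduces to B; composing reductions, every NP problem reduces to B, so B is NP-hard.
(Here in fact A is NP-complete and B is NP-complete.)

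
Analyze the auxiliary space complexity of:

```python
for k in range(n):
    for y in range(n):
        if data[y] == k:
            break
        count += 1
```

Space complexity: O(1).
Only a constant amount of auxiliary storage is used; nothing grows with n.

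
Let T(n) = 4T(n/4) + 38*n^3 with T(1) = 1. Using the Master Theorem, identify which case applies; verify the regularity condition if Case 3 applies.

a=4, b=4, f(n)=38*n^3.
log_4(4) = 1 < 3.
f(n) = Omega(n^(1+epsilon)) for some epsilon > 0, so Case 3 is the candidate.
Regularity: a*f(n/b) = 4*38*(n/4)^3 = (4/64)*38*n^3 <= c*f(n) with c = 4/64 < 1. Satisfied.
Case 3: T(n) = Theta(n^3).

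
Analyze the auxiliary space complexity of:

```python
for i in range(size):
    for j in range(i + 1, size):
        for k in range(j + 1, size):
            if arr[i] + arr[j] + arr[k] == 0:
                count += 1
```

Space complexity: O(1).
Only a constant amount of auxiliary storage is used; nothing grows with n.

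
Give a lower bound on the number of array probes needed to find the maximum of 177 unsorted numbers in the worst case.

Adversary: any unprobed cell could hold a value larger than everything seen so far. If fewer than 177 cells are probed, the adversary places the max in an unprobed cell. So all 177 cells must be examined; together with 177-1 comparisons this is tight.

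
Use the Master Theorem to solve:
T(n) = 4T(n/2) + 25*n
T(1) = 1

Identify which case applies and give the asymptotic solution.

a=4, b=2, f(n)=25*n.
log_2(4) = 2 > 1.
Since f(n) = O(n^1) is polynomially smaller than n^2, Case 1 applies.
T(n) = Theta(n^2).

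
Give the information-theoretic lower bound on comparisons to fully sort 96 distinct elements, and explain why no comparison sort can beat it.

A comparison sort is a binary decision tree whose leaves are the 96! = 991677934870949689209571401541893801158183648651267795444376054838492222809091499987689476037000748982075094738965754305639874560000000000000000000000 possible output permutations. A binary tree with L leaves has height >= ceil(log_2(L)). So any comparison sort needs >= ceil(log_2(96!)) = 499 comparisons in the worst case.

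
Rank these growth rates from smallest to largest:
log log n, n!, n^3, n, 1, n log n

Ordered by growth rate: 1 < log log n < n < n log n < n^3 < n!.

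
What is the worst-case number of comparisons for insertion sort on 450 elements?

Insertion sort on reverse-sorted input: 1 + 2 + ... + (450-1) = 101025 comparisons.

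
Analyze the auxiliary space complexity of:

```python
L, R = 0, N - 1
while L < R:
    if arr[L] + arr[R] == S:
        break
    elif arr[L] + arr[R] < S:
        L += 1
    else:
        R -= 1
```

Space complexity: O(1).
Only a constant amount of auxiliary storage is used; nothing grows with n.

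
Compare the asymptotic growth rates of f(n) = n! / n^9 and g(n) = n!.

g(n) = n! grows faster: the ratio n!/(n!/n^9) = n^9 -> infinity.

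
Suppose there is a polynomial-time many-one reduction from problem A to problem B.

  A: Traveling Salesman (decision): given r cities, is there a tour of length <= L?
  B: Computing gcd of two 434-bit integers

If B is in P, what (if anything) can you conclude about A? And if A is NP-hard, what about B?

A poly-time reduction A <=_p B means any A-instance can be transformed to a B-instance in poly time.
If B is in P: compose the reduction with B's poly-time algorithm to solve A in poly time, so A is in P.
If A is NP-hard: every NP problem reduces to A, which reduces to B; composing reductions, every NP problem reduces to B, so B is NP-hard.
(Here in fact A is NP-complete and B is in P, so no such reduction is known -- its existence would imply P = NP; the analysis concerns only what the assumed reduction would or would not let you conclude.)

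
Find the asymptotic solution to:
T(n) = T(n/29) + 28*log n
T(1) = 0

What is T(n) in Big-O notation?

Each of the log_29(n) levels adds O(log n). T(n) = O(log^2 n).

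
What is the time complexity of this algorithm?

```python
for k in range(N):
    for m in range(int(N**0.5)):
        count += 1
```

Time complexity: O(n * sqrt(n)).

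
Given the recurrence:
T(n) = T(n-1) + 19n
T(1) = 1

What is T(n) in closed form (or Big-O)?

Unrolling: T(n) = 1 + 19*(2 + 3 + ... + n) = 1 + 19*(n(n+1)/2 - 1) = O(n^2).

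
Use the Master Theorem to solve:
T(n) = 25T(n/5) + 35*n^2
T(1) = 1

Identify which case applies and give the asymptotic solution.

a=25, b=5, f(n)=35*n^2.
log_5(25) = 2, so n^(log_b(a)) = n^2.
f(n) = Theta(n^2), so Case 2 applies.
T(n) = Theta(n^2 log n).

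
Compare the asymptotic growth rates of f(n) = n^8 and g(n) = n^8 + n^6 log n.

f(n) = n^8 and g(n) = n^8 + n^6 log n are Theta of each other: the lower-order n^6 log n term is o(n^8); both are Theta(n^8).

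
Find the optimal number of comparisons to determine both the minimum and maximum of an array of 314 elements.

Naive approach: 626 comparisons (313 for max + 313 for min).
Optimal: Compare elements in pairs first (floor(n/2) = 157 comparisons), then find max among winners and min among losers (156 comparisons each).
Total: ceil(3n/2) - 2 = 469 comparisons. An adversary argument shows this is also a lower bound.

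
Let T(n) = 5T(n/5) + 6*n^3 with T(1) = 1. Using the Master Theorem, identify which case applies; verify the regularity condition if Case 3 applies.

a=5, b=5, f(n)=6*n^3.
log_5(5) = 1 < 3.
f(n) = Omega(n^(1+epsilon)) for some epsilon > 0, so Case 3 is the candidate.
Regularity: a*f(n/b) = 5*6*(n/5)^3 = (5/125)*6*n^3 <= c*f(n) with c = 5/125 < 1. Satisfied.
Case 3: T(n) = Theta(n^3).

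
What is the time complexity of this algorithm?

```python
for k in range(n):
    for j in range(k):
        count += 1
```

Time complexity: O(n^2).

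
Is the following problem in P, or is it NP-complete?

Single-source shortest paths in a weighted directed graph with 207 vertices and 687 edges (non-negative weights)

This problem is in P: Dijkstra's algorithm runs in O((V+E) log V).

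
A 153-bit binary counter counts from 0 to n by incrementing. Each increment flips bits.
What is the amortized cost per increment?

Bit i flips every 2^i increments. Total flips over n increments: sum_{i=0}^{153} n/2^i < 2n. Amortized cost: 2n/n = O(1).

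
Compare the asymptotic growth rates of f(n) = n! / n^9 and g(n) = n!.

g(n) = n! grows faster: the ratio n!/(n!/n^9) = n^9 -> infinity.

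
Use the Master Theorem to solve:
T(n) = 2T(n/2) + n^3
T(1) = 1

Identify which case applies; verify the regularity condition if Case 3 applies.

a=2, b=2, f(n)=n^3.
log_2(2) = 1 < 3.
f(n) = Omega(n^(1+epsilon)) for some epsilon > 0, so Case 3 is the candidate.
Regularity: a*f(n/b) = 2*1*(n/2)^3 = (2/8)*1*n^3 <= c*f(n) with c = 2/8 < 1. Satisfied.
Case 3: T(n) = Theta(n^3).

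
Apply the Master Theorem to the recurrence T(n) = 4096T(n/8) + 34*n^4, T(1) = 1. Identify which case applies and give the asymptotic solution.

a=4096, b=8, f(n)=34*n^4.
log_8(4096) = 4, so n^(log_b(a)) = n^4.
f(n) = Theta(n^4), so Case 2 applies.
T(n) = Theta(n^4 log n).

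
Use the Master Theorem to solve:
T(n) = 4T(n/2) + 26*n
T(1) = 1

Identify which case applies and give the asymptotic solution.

a=4, b=2, f(n)=26*n.
log_2(4) = 2 > 1.
Since f(n) = O(n^1) is polynomially smaller than n^2, Case 1 applies.
T(n) = Theta(n^2).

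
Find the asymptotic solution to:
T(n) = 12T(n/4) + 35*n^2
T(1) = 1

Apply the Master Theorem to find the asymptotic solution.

a=12, b=4, f(n)=35*n^2. log_4(12) = 1.792 < 2. Case 3: T(n) = O(n^2).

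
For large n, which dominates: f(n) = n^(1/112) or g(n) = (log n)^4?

f(n) = n^(1/112) grows faster: any positive power of n dominates any polylog.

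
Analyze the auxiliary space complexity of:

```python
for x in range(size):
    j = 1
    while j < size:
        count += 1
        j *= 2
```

Space complexity: O(1).
Only a constant amount of auxiliary storage is used; nothing grows with n.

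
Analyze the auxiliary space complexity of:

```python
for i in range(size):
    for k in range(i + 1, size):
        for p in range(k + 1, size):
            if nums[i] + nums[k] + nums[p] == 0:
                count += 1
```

Space complexity: O(1).
Only a constant amount of auxiliary storage is used; nothing grows with n.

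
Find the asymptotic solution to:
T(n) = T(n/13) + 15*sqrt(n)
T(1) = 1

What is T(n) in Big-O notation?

Each level contributes sqrt(n/13^k). Geometric series with ratio 1/sqrt(13) < 1 sums to O(sqrt(n)).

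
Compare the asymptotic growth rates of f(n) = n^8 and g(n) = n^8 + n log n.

f(n) = n^8 and g(n) = n^8 + n log n are Theta of each other: the lower-order n log n term is o(n^8); both are Theta(n^8).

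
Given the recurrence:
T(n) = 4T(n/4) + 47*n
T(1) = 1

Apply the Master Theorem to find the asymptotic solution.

a=4, b=4, f(n)=47*n. log_4(4) = 1. Case 2: T(n) = O(n log n).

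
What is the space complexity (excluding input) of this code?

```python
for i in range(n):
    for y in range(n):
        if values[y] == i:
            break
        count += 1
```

Space complexity: O(1).
Only a constant amount of auxiliary storage is used; nothing grows with n.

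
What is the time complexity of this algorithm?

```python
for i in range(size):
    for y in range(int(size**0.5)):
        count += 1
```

Time complexity: O(n * sqrt(n)).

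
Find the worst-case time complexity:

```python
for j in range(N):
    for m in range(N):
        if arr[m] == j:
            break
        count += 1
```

Time complexity: O(n^2).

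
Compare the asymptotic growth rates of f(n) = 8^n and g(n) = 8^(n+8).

f(n) = 8^n and g(n) = 8^(n+8) are Theta of each other: 8^(n+8) = 8^8 * 8^n = Theta(8^n).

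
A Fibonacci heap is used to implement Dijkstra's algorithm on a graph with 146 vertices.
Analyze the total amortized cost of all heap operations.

Dijkstra performs 146 insert, 146 extract-min, and at most E decrease-key operations. With Fibonacci heap: insert O(1) amortized, extract-min O(log n) amortized, decrease-key O(1) amortized. Total with n = 146: O(n * 1 + n * log n + E * 1) = O(n log n + E).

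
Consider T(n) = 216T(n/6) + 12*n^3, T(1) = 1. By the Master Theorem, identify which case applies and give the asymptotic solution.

a=216, b=6, f(n)=12*n^3.
log_6(216) = 3, so n^(log_b(a)) = n^3.
f(n) = Theta(n^3), so Case 2 applies.
T(n) = Theta(n^3 log n).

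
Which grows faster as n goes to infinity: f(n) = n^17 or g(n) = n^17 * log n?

g(n) = n^17 * log n grows faster: extra log n factor -> infinity.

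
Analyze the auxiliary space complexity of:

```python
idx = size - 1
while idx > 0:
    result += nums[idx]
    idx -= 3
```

Space complexity: O(1).
Only a constant amount of auxiliary storage is used; nothing grows with n.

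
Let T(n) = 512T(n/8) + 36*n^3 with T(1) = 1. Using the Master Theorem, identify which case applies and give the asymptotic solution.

a=512, b=8, f(n)=36*n^3.
log_8(512) = 3, so n^(log_b(a)) = n^3.
f(n) = Theta(n^3), so Case 2 applies.
T(n) = Theta(n^3 log n).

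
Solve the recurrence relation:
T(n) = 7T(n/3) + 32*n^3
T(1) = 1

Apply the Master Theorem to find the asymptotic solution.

a=7, b=3, f(n)=32*n^3. log_3(7) = 1.771 < 3. Case 3: T(n) = O(n^3).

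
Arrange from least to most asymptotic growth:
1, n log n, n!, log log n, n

Ordered by growth rate: 1 < log log n < n < n log n < n!.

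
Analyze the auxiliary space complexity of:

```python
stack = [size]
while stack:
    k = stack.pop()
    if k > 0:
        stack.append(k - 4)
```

Space complexity: O(1).
Only a constant amount of auxiliary storage is used; nothing grows with n.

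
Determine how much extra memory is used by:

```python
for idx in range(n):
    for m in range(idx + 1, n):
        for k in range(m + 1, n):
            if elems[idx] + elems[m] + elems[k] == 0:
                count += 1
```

Space complexity: O(1).
Only a constant amount of auxiliary storage is used; nothing grows with n.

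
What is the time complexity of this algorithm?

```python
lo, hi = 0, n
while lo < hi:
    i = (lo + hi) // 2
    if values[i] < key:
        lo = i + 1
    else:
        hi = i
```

Time complexity: O(log n).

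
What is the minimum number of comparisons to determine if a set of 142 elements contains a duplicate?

Determining if 142 elements are all distinct requires Omega(n log n) comparisons in the comparison model. This follows from the element distinctness lower bound.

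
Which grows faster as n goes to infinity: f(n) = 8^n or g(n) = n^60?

f(n) = 8^n grows faster: any exponential with base > 1 dominates every polynomial.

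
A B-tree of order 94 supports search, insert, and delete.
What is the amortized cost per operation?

B-tree of order 94 has height O(log_94 n). Each operation traverses the tree height. Splits during insert and merges during delete are O(1) each and occur at most once per level. Total cost per operation: O(log_94 n).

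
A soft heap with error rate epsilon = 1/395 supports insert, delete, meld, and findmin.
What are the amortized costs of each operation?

Soft heaps (Chazelle) allow up to an epsilon = 1/395 fraction of elements to have corrupted (raised) keys. Insert is O(log(1/epsilon)) = O(log 395) amortized -- the structure maintains heap-ordered binary trees of rank bounded by O(log(1/epsilon)). Meld concatenates root lists: O(1) amortized. Delete and findmin are O(1) amortized.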